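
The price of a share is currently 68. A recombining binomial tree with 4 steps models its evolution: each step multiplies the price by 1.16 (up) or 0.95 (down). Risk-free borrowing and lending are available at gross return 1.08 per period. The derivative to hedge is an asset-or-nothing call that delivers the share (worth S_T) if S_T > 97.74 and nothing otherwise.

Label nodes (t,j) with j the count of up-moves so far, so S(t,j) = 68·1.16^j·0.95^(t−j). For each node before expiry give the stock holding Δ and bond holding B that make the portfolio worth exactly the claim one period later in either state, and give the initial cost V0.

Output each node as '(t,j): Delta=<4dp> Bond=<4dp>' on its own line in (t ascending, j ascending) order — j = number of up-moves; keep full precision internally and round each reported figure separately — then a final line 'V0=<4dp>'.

The replicating-portfolio and risk-neutral prices coincide; use p* = (1.08−0.95)/(1.16−0.95) = 0.6190 for the latter.
Terminal payoffs: V(4,0)=0.0000, V(4,1)=0.0000, V(4,2)=0.0000, V(4,3)=100.8339, V(4,4)=123.1235
  t=3,j=0: stock 58.3015 → up 67.6297 (V=0.0000), down 55.3864 (V=0.0000). Price 0.0000; hedge Δ=0.0000, bond B=0.0000.
  t=3,j=1: stock 71.1892 → up 82.5795 (V=0.0000), down 67.6297 (V=0.0000). Price 0.0000; hedge Δ=0.0000, bond B=0.0000.
  t=3,j=2: stock 86.9258 → up 100.8339 (V=100.8339), down 82.5795 (V=0.0000). Price 57.7972; hedge Δ=5.5238, bond B=-422.3641.
  t=3,j=3: stock 106.1409 → up 123.1235 (V=123.1235), down 100.8339 (V=100.8339). Price 106.1409; hedge Δ=1.0000, bond B=0.0000.
  t=2,j=0: stock 61.3700 → up 71.1892 (V=0.0000), down 58.3015 (V=0.0000). Price 0.0000; hedge Δ=0.0000, bond B=0.0000.
  t=2,j=1: stock 74.9360 → up 86.9258 (V=57.7972), down 71.1892 (V=0.0000). Price 33.1289; hedge Δ=3.6728, bond B=-242.0958.
  t=2,j=2: stock 91.5008 → up 106.1409 (V=106.1409), down 86.9258 (V=57.7972). Price 81.2262; hedge Δ=2.5159, bond B=-148.9821.
  t=1,j=0: stock 64.6000 → up 74.9360 (V=33.1289), down 61.3700 (V=0.0000). Price 18.9892; hedge Δ=2.4421, bond B=-138.7675.
  t=1,j=1: stock 78.8800 → up 91.5008 (V=81.2262), down 74.9360 (V=33.1289). Price 58.2439; hedge Δ=2.9036, bond B=-170.7907.
  t=0,j=0: stock 68.0000 → up 78.8800 (V=58.2439), down 64.6000 (V=18.9892). Price 40.0831; hedge Δ=2.7489, bond B=-146.8439.
Check: Δ(0,0)·S0 + B(0,0) = 40.0831 = V0.

(0,0): Delta=2.7489 Bond=-146.8439
(1,0): Delta=2.4421 Bond=-138.7675
(1,1): Delta=2.9036 Bond=-170.7907
(2,0): Delta=0.0000 Bond=0.0000
(2,1): Delta=3.6728 Bond=-242.0958
(2,2): Delta=2.5159 Bond=-148.9821
(3,0): Delta=0.0000 Bond=0.0000
(3,1): Delta=0.0000 Bond=0.0000
(3,2): Delta=5.5238 Bond=-422.3641
(3,3): Delta=1.0000 Bond=0.0000
V0=40.0831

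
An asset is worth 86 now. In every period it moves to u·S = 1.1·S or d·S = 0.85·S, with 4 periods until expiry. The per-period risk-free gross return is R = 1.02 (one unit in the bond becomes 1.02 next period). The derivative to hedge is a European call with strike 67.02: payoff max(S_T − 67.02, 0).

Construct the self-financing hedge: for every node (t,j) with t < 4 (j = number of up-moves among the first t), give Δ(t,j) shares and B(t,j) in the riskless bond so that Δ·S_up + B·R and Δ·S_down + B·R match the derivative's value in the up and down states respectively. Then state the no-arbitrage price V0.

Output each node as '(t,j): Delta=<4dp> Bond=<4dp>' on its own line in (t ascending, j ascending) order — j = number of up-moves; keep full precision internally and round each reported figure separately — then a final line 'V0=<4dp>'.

(0,0): Delta=0.8993 Bond=-52.3097
(1,0): Delta=0.7246 Bond=-40.5851
(1,1): Delta=0.9629 Bond=-59.3657
(2,0): Delta=0.3503 Bond=-18.1408
(2,1): Delta=0.8607 Bond=-52.3408
(2,2): Delta=1.0000 Bond=-64.4175
(3,0): Delta=0.0000 Bond=0.0000
(3,1): Delta=0.4777 Bond=-27.2112
(3,2): Delta=1.0000 Bond=-65.7059
(3,3): Delta=1.0000 Bond=-65.7059
V0=25.0330

Since d<R<u, set p* = (R−d)/(u−d) = 0.6800; price each node as the discounted p*-expectation of its children.
Terminal payoffs: V(4,0)=0.0000, V(4,1)=0.0000, V(4,2)=8.1634, V(4,3)=30.2761, V(4,4)=58.8926
Node (3,0) S=52.8147: V=(p*·0.0000+(1−p*)·0.0000)/1.02=0.0000; Δ=(0.0000−0.0000)/(58.0962−44.8925)=0.0000; B=V−Δ·S=0.0000
Node (3,1) S=68.3485: V=(p*·8.1634+(1−p*)·0.0000)/1.02=5.4422; Δ=(8.1634−0.0000)/(75.1834−58.0962)=0.4777; B=V−Δ·S=-27.2112
Node (3,2) S=88.4510: V=(p*·30.2761+(1−p*)·8.1634)/1.02=22.7451; Δ=(30.2761−8.1634)/(97.2961−75.1834)=1.0000; B=V−Δ·S=-65.7059
Node (3,3) S=114.4660: V=(p*·58.8926+(1−p*)·30.2761)/1.02=48.7601; Δ=(58.8926−30.2761)/(125.9126−97.2961)=1.0000; B=V−Δ·S=-65.7059
Node (2,0) S=62.1350: V=(p*·5.4422+(1−p*)·0.0000)/1.02=3.6282; Δ=(5.4422−0.0000)/(68.3485−52.8147)=0.3503; B=V−Δ·S=-18.1408
Node (2,1) S=80.4100: V=(p*·22.7451+(1−p*)·5.4422)/1.02=16.8708; Δ=(22.7451−5.4422)/(88.4510−68.3485)=0.8607; B=V−Δ·S=-52.3408
Node (2,2) S=104.0600: V=(p*·48.7601+(1−p*)·22.7451)/1.02=39.6425; Δ=(48.7601−22.7451)/(114.4660−88.4510)=1.0000; B=V−Δ·S=-64.4175
Node (1,0) S=73.1000: V=(p*·16.8708+(1−p*)·3.6282)/1.02=12.3854; Δ=(16.8708−3.6282)/(80.4100−62.1350)=0.7246; B=V−Δ·S=-40.5851
Node (1,1) S=94.6000: V=(p*·39.6425+(1−p*)·16.8708)/1.02=31.7211; Δ=(39.6425−16.8708)/(104.0600−80.4100)=0.9629; B=V−Δ·S=-59.3657
Node (0,0) S=86.0000: V=(p*·31.7211+(1−p*)·12.3854)/1.02=25.0330; Δ=(31.7211−12.3854)/(94.6000−73.1000)=0.8993; B=V−Δ·S=-52.3097
Each (Δ,B) replicates both successor values, so the strategy is self-financing and V0 is arbitrage-free.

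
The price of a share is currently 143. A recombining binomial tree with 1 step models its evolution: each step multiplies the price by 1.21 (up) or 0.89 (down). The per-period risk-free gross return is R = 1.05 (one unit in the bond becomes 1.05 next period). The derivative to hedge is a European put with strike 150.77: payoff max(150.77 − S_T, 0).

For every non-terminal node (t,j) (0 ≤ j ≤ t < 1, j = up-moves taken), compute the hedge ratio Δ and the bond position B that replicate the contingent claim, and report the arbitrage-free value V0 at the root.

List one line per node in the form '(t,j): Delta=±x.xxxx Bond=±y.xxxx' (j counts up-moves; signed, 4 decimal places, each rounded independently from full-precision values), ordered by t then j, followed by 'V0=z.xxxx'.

(0,0): Delta=-0.5135 Bond=84.6280
V0=11.1905

Since d<R<u, set p* = (R−d)/(u−d) = 0.5000; price each node as the discounted p*-expectation of its children.
Terminal payoffs: V(1,0)=23.5000, V(1,1)=0.0000
Node (0,0) S=143.0000: V=(p*·0.0000+(1−p*)·23.5000)/1.05=11.1905; Δ=(0.0000−23.5000)/(173.0300−127.2700)=-0.5135; B=V−Δ·S=84.6280
Self-financing check: at every node Δ·S+B equals the discounted successor values.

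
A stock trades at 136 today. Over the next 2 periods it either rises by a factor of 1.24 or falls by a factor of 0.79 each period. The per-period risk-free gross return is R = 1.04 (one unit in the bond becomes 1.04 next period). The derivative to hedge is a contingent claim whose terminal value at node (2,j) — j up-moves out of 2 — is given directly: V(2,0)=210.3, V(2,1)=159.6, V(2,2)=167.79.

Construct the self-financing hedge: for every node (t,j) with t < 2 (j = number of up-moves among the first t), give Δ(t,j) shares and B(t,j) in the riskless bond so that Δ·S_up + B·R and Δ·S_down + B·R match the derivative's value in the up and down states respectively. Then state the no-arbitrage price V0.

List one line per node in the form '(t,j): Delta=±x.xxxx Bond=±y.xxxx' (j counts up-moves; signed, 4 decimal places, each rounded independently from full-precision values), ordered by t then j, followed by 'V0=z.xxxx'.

No-arbitrage ⇒ martingale measure with p* = (R−d)/(u−d) = 0.5556.
Terminal payoffs: V(2,0)=210.3000, V(2,1)=159.6000, V(2,2)=167.7900
(1,0): S=107.4400. Δ = (V_up−V_dn)/(S_up−S_dn) = (159.6000−210.3000)/(133.2256−84.8776) = -1.0486. V = [p*·159.6000 + (1−p*)·210.3000]/1.04 = 175.1282. B = V − Δ·S = 287.7949.
(1,1): S=168.6400. Δ = (V_up−V_dn)/(S_up−S_dn) = (167.7900−159.6000)/(209.1136−133.2256) = 0.1079. V = [p*·167.7900 + (1−p*)·159.6000]/1.04 = 157.8365. B = V − Δ·S = 139.6365.
(0,0): S=136.0000. Δ = (V_up−V_dn)/(S_up−S_dn) = (157.8365−175.1282)/(168.6400−107.4400) = -0.2825. V = [p*·157.8365 + (1−p*)·175.1282]/1.04 = 159.1555. B = V − Δ·S = 197.5814.
Each (Δ,B) replicates both successor values, so the strategy is self-financing and V0 is arbitrage-free.

(0,0): Delta=-0.2825 Bond=197.5814
(1,0): Delta=-1.0486 Bond=287.7949
(1,1): Delta=0.1079 Bond=139.6365
V0=159.1555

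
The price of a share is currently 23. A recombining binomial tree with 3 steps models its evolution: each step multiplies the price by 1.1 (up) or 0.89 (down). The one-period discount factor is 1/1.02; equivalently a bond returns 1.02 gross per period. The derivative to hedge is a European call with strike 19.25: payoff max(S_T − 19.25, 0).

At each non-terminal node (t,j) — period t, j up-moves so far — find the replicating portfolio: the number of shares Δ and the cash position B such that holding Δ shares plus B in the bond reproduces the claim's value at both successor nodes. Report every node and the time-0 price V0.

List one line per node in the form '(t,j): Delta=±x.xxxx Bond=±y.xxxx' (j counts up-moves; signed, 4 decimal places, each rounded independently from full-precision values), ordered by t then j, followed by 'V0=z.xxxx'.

(0,0): Delta=0.9123 Bond=-15.9651
(1,0): Delta=0.7362 Bond=-12.6801
(1,1): Delta=1.0000 Bond=-18.5025
(2,0): Delta=0.2065 Bond=-3.2830
(2,1): Delta=1.0000 Bond=-18.8725
(2,2): Delta=1.0000 Bond=-18.8725
V0=5.0184

Since d<R<u, set p* = (R−d)/(u−d) = 0.6190; price each node as the discounted p*-expectation of its children.
Payoff layer (t=3): V(3,0)=0.0000, V(3,1)=0.7901, V(3,2)=5.5187, V(3,3)=11.3630
  t=2,j=0: stock 18.2183 → up 20.0401 (V=0.7901), down 16.2143 (V=0.0000). Price 0.4795; hedge Δ=0.2065, bond B=-3.2830.
  t=2,j=1: stock 22.5170 → up 24.7687 (V=5.5187), down 20.0401 (V=0.7901). Price 3.6445; hedge Δ=1.0000, bond B=-18.8725.
  t=2,j=2: stock 27.8300 → up 30.6130 (V=11.3630), down 24.7687 (V=5.5187). Price 8.9575; hedge Δ=1.0000, bond B=-18.8725.
  t=1,j=0: stock 20.4700 → up 22.5170 (V=3.6445), down 18.2183 (V=0.4795). Price 2.3910; hedge Δ=0.7362, bond B=-12.6801.
  t=1,j=1: stock 25.3000 → up 27.8300 (V=8.9575), down 22.5170 (V=3.6445). Price 6.7975; hedge Δ=1.0000, bond B=-18.5025.
  t=0,j=0: stock 23.0000 → up 25.3000 (V=6.7975), down 20.4700 (V=2.3910). Price 5.0184; hedge Δ=0.9123, bond B=-15.9651.
Check: Δ(0,0)·S0 + B(0,0) = 5.0184 = V0.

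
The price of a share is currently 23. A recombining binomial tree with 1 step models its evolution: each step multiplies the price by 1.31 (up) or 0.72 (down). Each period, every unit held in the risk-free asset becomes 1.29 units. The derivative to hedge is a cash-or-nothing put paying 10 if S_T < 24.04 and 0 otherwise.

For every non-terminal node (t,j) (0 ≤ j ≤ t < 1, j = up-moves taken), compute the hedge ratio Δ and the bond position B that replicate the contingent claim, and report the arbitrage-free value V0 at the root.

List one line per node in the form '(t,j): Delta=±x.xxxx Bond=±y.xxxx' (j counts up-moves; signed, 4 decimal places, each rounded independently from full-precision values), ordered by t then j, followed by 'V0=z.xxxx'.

The replicating-portfolio and risk-neutral prices coincide; use p* = (1.29−0.72)/(1.31−0.72) = 0.9661 for the latter.
Terminal payoffs: V(1,0)=10.0000, V(1,1)=0.0000
(0,0): S=23.0000. Δ = (V_up−V_dn)/(S_up−S_dn) = (0.0000−10.0000)/(30.1300−16.5600) = -0.7369. V = [p*·0.0000 + (1−p*)·10.0000]/1.29 = 0.2628. B = V − Δ·S = 17.2119.
Root portfolio cost Δ·23+B reproduces V0=0.2628.

(0,0): Delta=-0.7369 Bond=17.2119
V0=0.2628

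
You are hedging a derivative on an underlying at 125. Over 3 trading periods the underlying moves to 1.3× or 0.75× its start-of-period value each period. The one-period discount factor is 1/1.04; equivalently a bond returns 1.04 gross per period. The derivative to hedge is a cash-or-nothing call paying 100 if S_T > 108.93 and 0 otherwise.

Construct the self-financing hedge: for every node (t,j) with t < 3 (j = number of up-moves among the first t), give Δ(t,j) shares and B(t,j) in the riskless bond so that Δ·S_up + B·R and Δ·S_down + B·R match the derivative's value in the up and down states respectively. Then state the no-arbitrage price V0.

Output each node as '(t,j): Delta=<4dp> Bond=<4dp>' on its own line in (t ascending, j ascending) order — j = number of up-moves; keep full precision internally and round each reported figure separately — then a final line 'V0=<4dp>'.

No-arbitrage ⇒ martingale measure with p* = (R−d)/(u−d) = 0.5273.
Terminal payoffs: V(3,0)=0.0000, V(3,1)=0.0000, V(3,2)=100.0000, V(3,3)=100.0000
  t=2,j=0: stock 70.3125 → up 91.4062 (V=0.0000), down 52.7344 (V=0.0000). Price 0.0000; hedge Δ=0.0000, bond B=0.0000.
  t=2,j=1: stock 121.8750 → up 158.4375 (V=100.0000), down 91.4062 (V=0.0000). Price 50.6993; hedge Δ=1.4918, bond B=-131.1189.
  t=2,j=2: stock 211.2500 → up 274.6250 (V=100.0000), down 158.4375 (V=100.0000). Price 96.1538; hedge Δ=0.0000, bond B=96.1538.
  t=1,j=0: stock 93.7500 → up 121.8750 (V=50.6993), down 70.3125 (V=0.0000). Price 25.7042; hedge Δ=0.9833, bond B=-66.4764.
  t=1,j=1: stock 162.5000 → up 211.2500 (V=96.1538), down 121.8750 (V=50.6993). Price 71.7945; hedge Δ=0.5086, bond B=-10.8502.
  t=0,j=0: stock 125.0000 → up 162.5000 (V=71.7945), down 93.7500 (V=25.7042). Price 48.0830; hedge Δ=0.6704, bond B=-35.7175.
Root portfolio cost Δ·125+B reproduces V0=48.0830.

(0,0): Delta=0.6704 Bond=-35.7175
(1,0): Delta=0.9833 Bond=-66.4764
(1,1): Delta=0.5086 Bond=-10.8502
(2,0): Delta=0.0000 Bond=0.0000
(2,1): Delta=1.4918 Bond=-131.1189
(2,2): Delta=0.0000 Bond=96.1538
V0=48.0830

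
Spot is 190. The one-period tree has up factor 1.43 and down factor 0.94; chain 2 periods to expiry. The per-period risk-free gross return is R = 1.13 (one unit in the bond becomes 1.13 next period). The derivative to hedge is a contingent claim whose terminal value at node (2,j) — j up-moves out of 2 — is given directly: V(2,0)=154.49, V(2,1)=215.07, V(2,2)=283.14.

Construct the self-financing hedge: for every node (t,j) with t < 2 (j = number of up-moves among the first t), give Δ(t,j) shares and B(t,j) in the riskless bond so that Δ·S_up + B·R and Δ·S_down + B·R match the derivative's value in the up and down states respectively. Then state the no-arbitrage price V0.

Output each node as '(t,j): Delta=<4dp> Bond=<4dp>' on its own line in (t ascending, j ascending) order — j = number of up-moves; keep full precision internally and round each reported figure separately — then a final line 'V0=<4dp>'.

Risk-neutral probability p* = (R−d)/(u−d) = (1.13−0.94)/(1.43−0.94) = 0.3878.
Terminal payoffs: V(2,0)=154.4900, V(2,1)=215.0700, V(2,2)=283.1400
  t=1,j=0: stock 178.6000 → up 255.3980 (V=215.0700), down 167.8840 (V=154.4900). Price 157.5046; hedge Δ=0.6922, bond B=33.8720.
  t=1,j=1: stock 271.7000 → up 388.5310 (V=283.1400), down 255.3980 (V=215.0700). Price 213.6854; hedge Δ=0.5113, bond B=74.7670.
  t=0,j=0: stock 190.0000 → up 271.7000 (V=213.6854), down 178.6000 (V=157.5046). Price 158.6628; hedge Δ=0.6034, bond B=44.0082.
The time-0 hedge costs 158.6628, which is the no-arbitrage price.

(0,0): Delta=0.6034 Bond=44.0082
(1,0): Delta=0.6922 Bond=33.8720
(1,1): Delta=0.5113 Bond=74.7670
V0=158.6628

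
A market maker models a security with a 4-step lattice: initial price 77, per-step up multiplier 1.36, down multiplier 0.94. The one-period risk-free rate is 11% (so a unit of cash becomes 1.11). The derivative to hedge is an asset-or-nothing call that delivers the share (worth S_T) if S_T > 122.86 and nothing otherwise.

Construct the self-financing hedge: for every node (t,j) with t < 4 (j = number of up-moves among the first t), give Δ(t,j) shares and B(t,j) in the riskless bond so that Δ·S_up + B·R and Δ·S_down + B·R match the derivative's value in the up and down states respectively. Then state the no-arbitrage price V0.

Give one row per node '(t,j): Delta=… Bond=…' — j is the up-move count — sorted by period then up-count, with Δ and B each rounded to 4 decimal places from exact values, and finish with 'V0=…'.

(0,0): Delta=1.7180 Bond=-79.8203
(1,0): Delta=1.8649 Bond=-99.2326
(1,1): Delta=1.5687 Bond=-72.9651
(2,0): Delta=1.6059 Bond=-92.5244
(2,1): Delta=2.1282 Bond=-136.0654
(2,2): Delta=1.0000 Bond=0.0000
(3,0): Delta=0.0000 Bond=0.0000
(3,1): Delta=3.2381 Bond=-253.7347
(3,2): Delta=1.0000 Bond=0.0000
(3,3): Delta=1.0000 Bond=0.0000
V0=52.4649

Since d<R<u, set p* = (R−d)/(u−d) = 0.4048; price each node as the discounted p*-expectation of its children.
Payoff layer (t=4): V(4,0)=0.0000, V(4,1)=0.0000, V(4,2)=125.8416, V(4,3)=182.0687, V(4,4)=263.4186
Node (3,0) S=63.9550: V=(p*·0.0000+(1−p*)·0.0000)/1.11=0.0000; Δ=(0.0000−0.0000)/(86.9788−60.1177)=0.0000; B=V−Δ·S=0.0000
Node (3,1) S=92.5306: V=(p*·125.8416+(1−p*)·0.0000)/1.11=45.8882; Δ=(125.8416−0.0000)/(125.8416−86.9788)=3.2381; B=V−Δ·S=-253.7347
Node (3,2) S=133.8740: V=(p*·182.0687+(1−p*)·125.8416)/1.11=133.8740; Δ=(182.0687−125.8416)/(182.0687−125.8416)=1.0000; B=V−Δ·S=0.0000
Node (3,3) S=193.6901: V=(p*·263.4186+(1−p*)·182.0687)/1.11=193.6901; Δ=(263.4186−182.0687)/(263.4186−182.0687)=1.0000; B=V−Δ·S=0.0000
Node (2,0) S=68.0372: V=(p*·45.8882+(1−p*)·0.0000)/1.11=16.7331; Δ=(45.8882−0.0000)/(92.5306−63.9550)=1.6059; B=V−Δ·S=-92.5244
Node (2,1) S=98.4368: V=(p*·133.8740+(1−p*)·45.8882)/1.11=73.4248; Δ=(133.8740−45.8882)/(133.8740−92.5306)=2.1282; B=V−Δ·S=-136.0654
Node (2,2) S=142.4192: V=(p*·193.6901+(1−p*)·133.8740)/1.11=142.4192; Δ=(193.6901−133.8740)/(193.6901−133.8740)=1.0000; B=V−Δ·S=0.0000
Node (1,0) S=72.3800: V=(p*·73.4248+(1−p*)·16.7331)/1.11=35.7475; Δ=(73.4248−16.7331)/(98.4368−68.0372)=1.8649; B=V−Δ·S=-99.2326
Node (1,1) S=104.7200: V=(p*·142.4192+(1−p*)·73.4248)/1.11=91.3073; Δ=(142.4192−73.4248)/(142.4192−98.4368)=1.5687; B=V−Δ·S=-72.9651
Node (0,0) S=77.0000: V=(p*·91.3073+(1−p*)·35.7475)/1.11=52.4649; Δ=(91.3073−35.7475)/(104.7200−72.3800)=1.7180; B=V−Δ·S=-79.8203
Each (Δ,B) replicates both successor values, so the strategy is self-financing and V0 is arbitrage-free.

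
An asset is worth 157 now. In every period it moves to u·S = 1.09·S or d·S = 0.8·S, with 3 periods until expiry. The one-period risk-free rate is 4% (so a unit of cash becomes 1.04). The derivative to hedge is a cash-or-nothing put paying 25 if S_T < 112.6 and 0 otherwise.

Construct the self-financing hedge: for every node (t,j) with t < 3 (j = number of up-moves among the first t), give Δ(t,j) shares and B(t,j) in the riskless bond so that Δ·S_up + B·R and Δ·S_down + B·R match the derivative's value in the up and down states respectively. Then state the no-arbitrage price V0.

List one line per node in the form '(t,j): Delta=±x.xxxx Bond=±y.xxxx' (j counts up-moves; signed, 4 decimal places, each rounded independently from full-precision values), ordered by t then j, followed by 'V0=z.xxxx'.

(0,0): Delta=-0.1449 Bond=24.4994
(1,0): Delta=-0.5462 Bond=75.8829
(1,1): Delta=-0.0835 Bond=14.9787
(2,0): Delta=0.0000 Bond=24.0385
(2,1): Delta=-0.6297 Bond=90.3515
(2,2): Delta=0.0000 Bond=0.0000
V0=1.7542

Risk-neutral probability p* = (R−d)/(u−d) = (1.04−0.8)/(1.09−0.8) = 0.8276.
At expiry t=3: V(3,0)=25.0000, V(3,1)=25.0000, V(3,2)=0.0000, V(3,3)=0.0000
(2,0): S=100.4800. Δ = (V_up−V_dn)/(S_up−S_dn) = (25.0000−25.0000)/(109.5232−80.3840) = 0.0000. V = [p*·25.0000 + (1−p*)·25.0000]/1.04 = 24.0385. B = V − Δ·S = 24.0385.
(2,1): S=136.9040. Δ = (V_up−V_dn)/(S_up−S_dn) = (0.0000−25.0000)/(149.2254−109.5232) = -0.6297. V = [p*·0.0000 + (1−p*)·25.0000]/1.04 = 4.1446. B = V − Δ·S = 90.3515.
(2,2): S=186.5317. Δ = (V_up−V_dn)/(S_up−S_dn) = (0.0000−0.0000)/(203.3196−149.2254) = 0.0000. V = [p*·0.0000 + (1−p*)·0.0000]/1.04 = 0.0000. B = V − Δ·S = 0.0000.
(1,0): S=125.6000. Δ = (V_up−V_dn)/(S_up−S_dn) = (4.1446−24.0385)/(136.9040−100.4800) = -0.5462. V = [p*·4.1446 + (1−p*)·24.0385]/1.04 = 7.2832. B = V − Δ·S = 75.8829.
(1,1): S=171.1300. Δ = (V_up−V_dn)/(S_up−S_dn) = (0.0000−4.1446)/(186.5317−136.9040) = -0.0835. V = [p*·0.0000 + (1−p*)·4.1446]/1.04 = 0.6871. B = V − Δ·S = 14.9787.
(0,0): S=157.0000. Δ = (V_up−V_dn)/(S_up−S_dn) = (0.6871−7.2832)/(171.1300−125.6000) = -0.1449. V = [p*·0.6871 + (1−p*)·7.2832]/1.04 = 1.7542. B = V − Δ·S = 24.4994.
Root portfolio cost Δ·157+B reproduces V0=1.7542.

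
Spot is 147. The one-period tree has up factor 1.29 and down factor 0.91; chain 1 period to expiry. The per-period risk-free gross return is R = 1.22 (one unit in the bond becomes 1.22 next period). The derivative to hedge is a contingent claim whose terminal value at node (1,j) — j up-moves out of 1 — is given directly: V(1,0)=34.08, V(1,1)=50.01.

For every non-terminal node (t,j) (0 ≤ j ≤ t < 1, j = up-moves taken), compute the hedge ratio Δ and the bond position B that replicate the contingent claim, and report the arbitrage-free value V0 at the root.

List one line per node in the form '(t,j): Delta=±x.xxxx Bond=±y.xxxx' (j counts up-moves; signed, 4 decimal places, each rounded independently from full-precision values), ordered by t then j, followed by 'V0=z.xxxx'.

(0,0): Delta=0.2852 Bond=-3.3346
V0=38.5865

Under the risk-neutral measure, an up-move has probability p* = (R−d)/(u−d) = 0.8158 and values discount at R = 1.22.
Terminal payoffs: V(1,0)=34.0800, V(1,1)=50.0100
  t=0,j=0: stock 147.0000 → up 189.6300 (V=50.0100), down 133.7700 (V=34.0800). Price 38.5865; hedge Δ=0.2852, bond B=-3.3346.
Self-financing check: at every node Δ·S+B equals the discounted successor values.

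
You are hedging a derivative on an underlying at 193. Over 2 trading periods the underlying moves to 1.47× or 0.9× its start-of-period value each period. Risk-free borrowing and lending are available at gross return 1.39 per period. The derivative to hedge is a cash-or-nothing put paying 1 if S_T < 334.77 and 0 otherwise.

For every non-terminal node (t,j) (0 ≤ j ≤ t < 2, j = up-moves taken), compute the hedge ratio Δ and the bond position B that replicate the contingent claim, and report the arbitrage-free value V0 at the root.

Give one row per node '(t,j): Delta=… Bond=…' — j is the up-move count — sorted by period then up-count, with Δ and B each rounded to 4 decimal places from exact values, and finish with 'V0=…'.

(0,0): Delta=-0.0056 Bond=1.2201
(1,0): Delta=0.0000 Bond=0.7194
(1,1): Delta=-0.0062 Bond=1.8554
V0=0.1351

Since d<R<u, set p* = (R−d)/(u−d) = 0.8596; price each node as the discounted p*-expectation of its children.
At expiry t=2: V(2,0)=1.0000, V(2,1)=1.0000, V(2,2)=0.0000
(1,0): S=173.7000. Δ = (V_up−V_dn)/(S_up−S_dn) = (1.0000−1.0000)/(255.3390−156.3300) = 0.0000. V = [p*·1.0000 + (1−p*)·1.0000]/1.39 = 0.7194. B = V − Δ·S = 0.7194.
(1,1): S=283.7100. Δ = (V_up−V_dn)/(S_up−S_dn) = (0.0000−1.0000)/(417.0537−255.3390) = -0.0062. V = [p*·0.0000 + (1−p*)·1.0000]/1.39 = 0.1010. B = V − Δ·S = 1.8554.
(0,0): S=193.0000. Δ = (V_up−V_dn)/(S_up−S_dn) = (0.1010−0.7194)/(283.7100−173.7000) = -0.0056. V = [p*·0.1010 + (1−p*)·0.7194]/1.39 = 0.1351. B = V − Δ·S = 1.2201.
Check: Δ(0,0)·S0 + B(0,0) = 0.1351 = V0.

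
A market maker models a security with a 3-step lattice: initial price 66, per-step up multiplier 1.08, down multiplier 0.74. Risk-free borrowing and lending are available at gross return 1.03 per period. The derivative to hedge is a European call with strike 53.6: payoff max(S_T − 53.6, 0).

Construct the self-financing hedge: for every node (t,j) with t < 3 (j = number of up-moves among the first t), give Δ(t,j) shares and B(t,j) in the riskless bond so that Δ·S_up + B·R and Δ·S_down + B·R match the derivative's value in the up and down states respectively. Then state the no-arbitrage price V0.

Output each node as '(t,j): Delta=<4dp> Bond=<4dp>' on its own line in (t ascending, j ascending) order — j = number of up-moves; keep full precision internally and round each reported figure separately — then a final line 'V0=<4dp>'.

(0,0): Delta=0.8353 Bond=-37.3678
(1,0): Delta=0.1679 Bond=-5.8917
(1,1): Delta=0.9142 Bond=-44.1091
(2,0): Delta=0.0000 Bond=0.0000
(2,1): Delta=0.1877 Bond=-7.1147
(2,2): Delta=1.0000 Bond=-52.0388
V0=17.7643

The replicating-portfolio and risk-neutral prices coincide; use p* = (1.03−0.74)/(1.08−0.74) = 0.8529 for the latter.
Terminal payoffs: V(3,0)=0.0000, V(3,1)=0.0000, V(3,2)=3.3670, V(3,3)=29.5410
Node (2,0) S=36.1416: V=(p*·0.0000+(1−p*)·0.0000)/1.03=0.0000; Δ=(0.0000−0.0000)/(39.0329−26.7448)=0.0000; B=V−Δ·S=0.0000
Node (2,1) S=52.7472: V=(p*·3.3670+(1−p*)·0.0000)/1.03=2.7882; Δ=(3.3670−0.0000)/(56.9670−39.0329)=0.1877; B=V−Δ·S=-7.1147
Node (2,2) S=76.9824: V=(p*·29.5410+(1−p*)·3.3670)/1.03=24.9436; Δ=(29.5410−3.3670)/(83.1410−56.9670)=1.0000; B=V−Δ·S=-52.0388
Node (1,0) S=48.8400: V=(p*·2.7882+(1−p*)·0.0000)/1.03=2.3089; Δ=(2.7882−0.0000)/(52.7472−36.1416)=0.1679; B=V−Δ·S=-5.8917
Node (1,1) S=71.2800: V=(p*·24.9436+(1−p*)·2.7882)/1.03=21.0538; Δ=(24.9436−2.7882)/(76.9824−52.7472)=0.9142; B=V−Δ·S=-44.1091
Node (0,0) S=66.0000: V=(p*·21.0538+(1−p*)·2.3089)/1.03=17.7643; Δ=(21.0538−2.3089)/(71.2800−48.8400)=0.8353; B=V−Δ·S=-37.3678
Each (Δ,B) replicates both successor values, so the strategy is self-financing and V0 is arbitrage-free.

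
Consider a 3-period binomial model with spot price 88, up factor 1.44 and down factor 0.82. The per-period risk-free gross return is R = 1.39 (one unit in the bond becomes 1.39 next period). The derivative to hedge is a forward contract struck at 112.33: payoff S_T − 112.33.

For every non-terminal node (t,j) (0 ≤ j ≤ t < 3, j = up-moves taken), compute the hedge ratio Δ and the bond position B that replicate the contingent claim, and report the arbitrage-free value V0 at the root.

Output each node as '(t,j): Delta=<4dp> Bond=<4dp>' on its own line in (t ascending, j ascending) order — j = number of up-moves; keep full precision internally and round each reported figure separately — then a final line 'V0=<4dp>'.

(0,0): Delta=1.0000 Bond=-41.8265
(1,0): Delta=1.0000 Bond=-58.1388
(1,1): Delta=1.0000 Bond=-58.1388
(2,0): Delta=1.0000 Bond=-80.8129
(2,1): Delta=1.0000 Bond=-80.8129
(2,2): Delta=1.0000 Bond=-80.8129
V0=46.1735

Under the risk-neutral measure, an up-move has probability p* = (R−d)/(u−d) = 0.9194 and values discount at R = 1.39.
Payoff layer (t=3): V(3,0)=-63.8096, V(3,1)=-27.1235, V(3,2)=37.3010, V(3,3)=150.4366
(2,0): S=59.1712. Δ = (V_up−V_dn)/(S_up−S_dn) = (-27.1235−-63.8096)/(85.2065−48.5204) = 1.0000. V = [p*·-27.1235 + (1−p*)·-63.8096]/1.39 = -21.6417. B = V − Δ·S = -80.8129.
(2,1): S=103.9104. Δ = (V_up−V_dn)/(S_up−S_dn) = (37.3010−-27.1235)/(149.6310−85.2065) = 1.0000. V = [p*·37.3010 + (1−p*)·-27.1235]/1.39 = 23.0975. B = V − Δ·S = -80.8129.
(2,2): S=182.4768. Δ = (V_up−V_dn)/(S_up−S_dn) = (150.4366−37.3010)/(262.7666−149.6310) = 1.0000. V = [p*·150.4366 + (1−p*)·37.3010]/1.39 = 101.6639. B = V − Δ·S = -80.8129.
(1,0): S=72.1600. Δ = (V_up−V_dn)/(S_up−S_dn) = (23.0975−-21.6417)/(103.9104−59.1712) = 1.0000. V = [p*·23.0975 + (1−p*)·-21.6417]/1.39 = 14.0212. B = V − Δ·S = -58.1388.
(1,1): S=126.7200. Δ = (V_up−V_dn)/(S_up−S_dn) = (101.6639−23.0975)/(182.4768−103.9104) = 1.0000. V = [p*·101.6639 + (1−p*)·23.0975]/1.39 = 68.5812. B = V − Δ·S = -58.1388.
(0,0): S=88.0000. Δ = (V_up−V_dn)/(S_up−S_dn) = (68.5812−14.0212)/(126.7200−72.1600) = 1.0000. V = [p*·68.5812 + (1−p*)·14.0212]/1.39 = 46.1735. B = V − Δ·S = -41.8265.
The time-0 hedge costs 46.1735, which is the no-arbitrage price.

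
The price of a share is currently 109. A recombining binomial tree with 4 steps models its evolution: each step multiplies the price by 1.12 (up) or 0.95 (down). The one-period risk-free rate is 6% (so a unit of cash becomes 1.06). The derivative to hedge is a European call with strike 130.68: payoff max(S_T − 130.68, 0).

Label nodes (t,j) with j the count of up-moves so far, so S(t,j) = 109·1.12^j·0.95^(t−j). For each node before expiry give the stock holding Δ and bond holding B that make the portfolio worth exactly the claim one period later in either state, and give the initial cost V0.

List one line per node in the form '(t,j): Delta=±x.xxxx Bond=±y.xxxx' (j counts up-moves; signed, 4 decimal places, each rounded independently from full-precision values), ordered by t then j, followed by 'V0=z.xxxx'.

Risk-neutral probability p* = (R−d)/(u−d) = (1.06−0.95)/(1.12−0.95) = 0.6471.
Payoff layer (t=4): V(4,0)=0.0000, V(4,1)=0.0000, V(4,2)=0.0000, V(4,3)=14.8003, V(4,4)=40.8336
Node (3,0) S=93.4539: V=(p*·0.0000+(1−p*)·0.0000)/1.06=0.0000; Δ=(0.0000−0.0000)/(104.6683−88.7812)=0.0000; B=V−Δ·S=0.0000
Node (3,1) S=110.1772: V=(p*·0.0000+(1−p*)·0.0000)/1.06=0.0000; Δ=(0.0000−0.0000)/(123.3985−104.6683)=0.0000; B=V−Δ·S=0.0000
Node (3,2) S=129.8931: V=(p*·14.8003+(1−p*)·0.0000)/1.06=9.0346; Δ=(14.8003−0.0000)/(145.4803−123.3985)=0.6702; B=V−Δ·S=-78.0260
Node (3,3) S=153.1372: V=(p*·40.8336+(1−p*)·14.8003)/1.06=29.8541; Δ=(40.8336−14.8003)/(171.5136−145.4803)=1.0000; B=V−Δ·S=-123.2830
Node (2,0) S=98.3725: V=(p*·0.0000+(1−p*)·0.0000)/1.06=0.0000; Δ=(0.0000−0.0000)/(110.1772−93.4539)=0.0000; B=V−Δ·S=0.0000
Node (2,1) S=115.9760: V=(p*·9.0346+(1−p*)·0.0000)/1.06=5.5150; Δ=(9.0346−0.0000)/(129.8931−110.1772)=0.4582; B=V−Δ·S=-47.6296
Node (2,2) S=136.7296: V=(p*·29.8541+(1−p*)·9.0346)/1.06=21.2321; Δ=(29.8541−9.0346)/(153.1372−129.8931)=0.8957; B=V−Δ·S=-101.2358
Node (1,0) S=103.5500: V=(p*·5.5150+(1−p*)·0.0000)/1.06=3.3665; Δ=(5.5150−0.0000)/(115.9760−98.3725)=0.3133; B=V−Δ·S=-29.0747
Node (1,1) S=122.0800: V=(p*·21.2321+(1−p*)·5.5150)/1.06=14.7971; Δ=(21.2321−5.5150)/(136.7296−115.9760)=0.7573; B=V−Δ·S=-77.6566
Node (0,0) S=109.0000: V=(p*·14.7971+(1−p*)·3.3665)/1.06=10.1536; Δ=(14.7971−3.3665)/(122.0800−103.5500)=0.6169; B=V−Δ·S=-57.0849
Self-financing check: at every node Δ·S+B equals the discounted successor values.

(0,0): Delta=0.6169 Bond=-57.0849
(1,0): Delta=0.3133 Bond=-29.0747
(1,1): Delta=0.7573 Bond=-77.6566
(2,0): Delta=0.0000 Bond=0.0000
(2,1): Delta=0.4582 Bond=-47.6296
(2,2): Delta=0.8957 Bond=-101.2358
(3,0): Delta=0.0000 Bond=0.0000
(3,1): Delta=0.0000 Bond=0.0000
(3,2): Delta=0.6702 Bond=-78.0260
(3,3): Delta=1.0000 Bond=-123.2830
V0=10.1536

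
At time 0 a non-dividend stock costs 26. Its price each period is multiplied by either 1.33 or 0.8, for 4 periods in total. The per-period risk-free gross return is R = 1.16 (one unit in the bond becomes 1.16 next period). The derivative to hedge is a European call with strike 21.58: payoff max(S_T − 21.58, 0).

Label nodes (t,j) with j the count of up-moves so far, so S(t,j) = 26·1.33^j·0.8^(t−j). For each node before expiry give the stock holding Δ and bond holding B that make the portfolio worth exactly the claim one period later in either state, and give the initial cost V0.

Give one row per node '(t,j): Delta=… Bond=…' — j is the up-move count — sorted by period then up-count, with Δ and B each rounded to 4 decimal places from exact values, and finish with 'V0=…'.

(0,0): Delta=0.9514 Bond=-10.3992
(1,0): Delta=0.8372 Bond=-9.6884
(1,1): Delta=0.9838 Bond=-13.1844
(2,0): Delta=0.5215 Bond=-5.9847
(2,1): Delta=0.9269 Bond=-13.7195
(2,2): Delta=1.0000 Bond=-16.0375
(3,0): Delta=0.0000 Bond=0.0000
(3,1): Delta=0.6696 Bond=-10.2206
(3,2): Delta=1.0000 Bond=-18.6034
(3,3): Delta=1.0000 Bond=-18.6034
V0=14.3373

No-arbitrage ⇒ martingale measure with p* = (R−d)/(u−d) = 0.6792.
Terminal values V(4,·): V(4,0)=0.0000, V(4,1)=0.0000, V(4,2)=7.8545, V(4,3)=27.3548, V(4,4)=59.7742
Node (3,0) S=13.3120: V=(p*·0.0000+(1−p*)·0.0000)/1.16=0.0000; Δ=(0.0000−0.0000)/(17.7050−10.6496)=0.0000; B=V−Δ·S=0.0000
Node (3,1) S=22.1312: V=(p*·7.8545+(1−p*)·0.0000)/1.16=4.5992; Δ=(7.8545−0.0000)/(29.4345−17.7050)=0.6696; B=V−Δ·S=-10.2206
Node (3,2) S=36.7931: V=(p*·27.3548+(1−p*)·7.8545)/1.16=18.1897; Δ=(27.3548−7.8545)/(48.9348−29.4345)=1.0000; B=V−Δ·S=-18.6034
Node (3,3) S=61.1686: V=(p*·59.7742+(1−p*)·27.3548)/1.16=42.5651; Δ=(59.7742−27.3548)/(81.3542−48.9348)=1.0000; B=V−Δ·S=-18.6034
Node (2,0) S=16.6400: V=(p*·4.5992+(1−p*)·0.0000)/1.16=2.6931; Δ=(4.5992−0.0000)/(22.1312−13.3120)=0.5215; B=V−Δ·S=-5.9847
Node (2,1) S=27.6640: V=(p*·18.1897+(1−p*)·4.5992)/1.16=11.9228; Δ=(18.1897−4.5992)/(36.7931−22.1312)=0.9269; B=V−Δ·S=-13.7195
Node (2,2) S=45.9914: V=(p*·42.5651+(1−p*)·18.1897)/1.16=29.9539; Δ=(42.5651−18.1897)/(61.1686−36.7931)=1.0000; B=V−Δ·S=-16.0375
Node (1,0) S=20.8000: V=(p*·11.9228+(1−p*)·2.6931)/1.16=7.7262; Δ=(11.9228−2.6931)/(27.6640−16.6400)=0.8372; B=V−Δ·S=-9.6884
Node (1,1) S=34.5800: V=(p*·29.9539+(1−p*)·11.9228)/1.16=20.8365; Δ=(29.9539−11.9228)/(45.9914−27.6640)=0.9838; B=V−Δ·S=-13.1844
Node (0,0) S=26.0000: V=(p*·20.8365+(1−p*)·7.7262)/1.16=14.3373; Δ=(20.8365−7.7262)/(34.5800−20.8000)=0.9514; B=V−Δ·S=-10.3992
Self-financing check: at every node Δ·S+B equals the discounted successor values.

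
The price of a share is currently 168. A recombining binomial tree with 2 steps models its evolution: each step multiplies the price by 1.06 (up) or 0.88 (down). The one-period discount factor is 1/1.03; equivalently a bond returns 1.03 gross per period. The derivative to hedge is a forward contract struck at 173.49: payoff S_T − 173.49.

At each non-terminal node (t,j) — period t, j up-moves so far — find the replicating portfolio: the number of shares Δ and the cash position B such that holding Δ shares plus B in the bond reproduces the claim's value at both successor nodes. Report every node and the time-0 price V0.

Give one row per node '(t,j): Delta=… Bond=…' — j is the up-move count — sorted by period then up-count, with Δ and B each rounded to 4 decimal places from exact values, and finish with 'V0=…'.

No-arbitrage ⇒ martingale measure with p* = (R−d)/(u−d) = 0.8333.
Terminal payoffs: V(2,0)=-43.3908, V(2,1)=-16.7796, V(2,2)=15.2748
Node (1,0) S=147.8400: V=(p*·-16.7796+(1−p*)·-43.3908)/1.03=-20.5969; Δ=(-16.7796−-43.3908)/(156.7104−130.0992)=1.0000; B=V−Δ·S=-168.4369
Node (1,1) S=178.0800: V=(p*·15.2748+(1−p*)·-16.7796)/1.03=9.6431; Δ=(15.2748−-16.7796)/(188.7648−156.7104)=1.0000; B=V−Δ·S=-168.4369
Node (0,0) S=168.0000: V=(p*·9.6431+(1−p*)·-20.5969)/1.03=4.4690; Δ=(9.6431−-20.5969)/(178.0800−147.8400)=1.0000; B=V−Δ·S=-163.5310
Each (Δ,B) replicates both successor values, so the strategy is self-financing and V0 is arbitrage-free.

(0,0): Delta=1.0000 Bond=-163.5310
(1,0): Delta=1.0000 Bond=-168.4369
(1,1): Delta=1.0000 Bond=-168.4369
V0=4.4690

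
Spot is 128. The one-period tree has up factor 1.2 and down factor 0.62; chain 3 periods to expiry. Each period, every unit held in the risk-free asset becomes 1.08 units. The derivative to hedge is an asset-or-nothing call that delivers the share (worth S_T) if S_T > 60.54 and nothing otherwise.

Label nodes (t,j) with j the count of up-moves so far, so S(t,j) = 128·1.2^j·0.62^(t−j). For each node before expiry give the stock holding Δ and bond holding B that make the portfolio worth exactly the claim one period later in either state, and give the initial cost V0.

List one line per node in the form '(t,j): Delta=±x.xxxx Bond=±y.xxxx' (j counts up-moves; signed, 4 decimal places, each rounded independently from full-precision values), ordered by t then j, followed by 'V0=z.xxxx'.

(0,0): Delta=1.2097 Bond=-31.8251
(1,0): Delta=1.8232 Bond=-83.0635
(1,1): Delta=1.1270 Bond=-21.6687
(2,0): Delta=0.0000 Bond=0.0000
(2,1): Delta=2.0690 Bond=-113.1108
(2,2): Delta=1.0000 Bond=0.0000
V0=123.0118

Since d<R<u, set p* = (R−d)/(u−d) = 0.7931; price each node as the discounted p*-expectation of its children.
Terminal values V(3,·): V(3,0)=0.0000, V(3,1)=0.0000, V(3,2)=114.2784, V(3,3)=221.1840
(2,0): S=49.2032. Δ = (V_up−V_dn)/(S_up−S_dn) = (0.0000−0.0000)/(59.0438−30.5060) = 0.0000. V = [p*·0.0000 + (1−p*)·0.0000]/1.08 = 0.0000. B = V − Δ·S = 0.0000.
(2,1): S=95.2320. Δ = (V_up−V_dn)/(S_up−S_dn) = (114.2784−0.0000)/(114.2784−59.0438) = 2.0690. V = [p*·114.2784 + (1−p*)·0.0000]/1.08 = 83.9209. B = V − Δ·S = -113.1108.
(2,2): S=184.3200. Δ = (V_up−V_dn)/(S_up−S_dn) = (221.1840−114.2784)/(221.1840−114.2784) = 1.0000. V = [p*·221.1840 + (1−p*)·114.2784]/1.08 = 184.3200. B = V − Δ·S = 0.0000.
(1,0): S=79.3600. Δ = (V_up−V_dn)/(S_up−S_dn) = (83.9209−0.0000)/(95.2320−49.2032) = 1.8232. V = [p*·83.9209 + (1−p*)·0.0000]/1.08 = 61.6278. B = V − Δ·S = -83.0635.
(1,1): S=153.6000. Δ = (V_up−V_dn)/(S_up−S_dn) = (184.3200−83.9209)/(184.3200−95.2320) = 1.1270. V = [p*·184.3200 + (1−p*)·83.9209]/1.08 = 151.4331. B = V − Δ·S = -21.6687.
(0,0): S=128.0000. Δ = (V_up−V_dn)/(S_up−S_dn) = (151.4331−61.6278)/(153.6000−79.3600) = 1.2097. V = [p*·151.4331 + (1−p*)·61.6278]/1.08 = 123.0118. B = V − Δ·S = -31.8251.
Self-financing check: at every node Δ·S+B equals the discounted successor values.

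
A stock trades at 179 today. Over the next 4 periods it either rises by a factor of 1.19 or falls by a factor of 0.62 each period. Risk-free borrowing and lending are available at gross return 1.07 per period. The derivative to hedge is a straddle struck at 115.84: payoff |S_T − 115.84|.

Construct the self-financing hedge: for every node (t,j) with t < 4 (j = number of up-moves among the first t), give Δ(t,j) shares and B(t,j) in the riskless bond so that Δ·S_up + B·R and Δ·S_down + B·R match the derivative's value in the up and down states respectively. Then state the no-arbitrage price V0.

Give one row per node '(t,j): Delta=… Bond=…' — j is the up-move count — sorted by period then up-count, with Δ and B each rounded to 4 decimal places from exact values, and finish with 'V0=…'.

Risk-neutral probability p* = (R−d)/(u−d) = (1.07−0.62)/(1.19−0.62) = 0.7895.
Terminal payoffs: V(4,0)=89.3904, V(4,1)=65.0738, V(4,2)=18.4016, V(4,3)=71.1789, V(4,4)=243.1157
(3,0): S=42.6607. Δ = (V_up−V_dn)/(S_up−S_dn) = (65.0738−89.3904)/(50.7662−26.4496) = -1.0000. V = [p*·65.0738 + (1−p*)·89.3904]/1.07 = 65.6010. B = V − Δ·S = 108.2617.
(3,1): S=81.8810. Δ = (V_up−V_dn)/(S_up−S_dn) = (18.4016−65.0738)/(97.4384−50.7662) = -1.0000. V = [p*·18.4016 + (1−p*)·65.0738]/1.07 = 26.3806. B = V − Δ·S = 108.2617.
(3,2): S=157.1588. Δ = (V_up−V_dn)/(S_up−S_dn) = (71.1789−18.4016)/(187.0189−97.4384) = 0.5892. V = [p*·71.1789 + (1−p*)·18.4016]/1.07 = 56.1382. B = V − Δ·S = -36.4537.
(3,3): S=301.6435. Δ = (V_up−V_dn)/(S_up−S_dn) = (243.1157−71.1789)/(358.9557−187.0189) = 1.0000. V = [p*·243.1157 + (1−p*)·71.1789]/1.07 = 193.3818. B = V − Δ·S = -108.2617.
(2,0): S=68.8076. Δ = (V_up−V_dn)/(S_up−S_dn) = (26.3806−65.6010)/(81.8810−42.6607) = -1.0000. V = [p*·26.3806 + (1−p*)·65.6010]/1.07 = 32.3715. B = V − Δ·S = 101.1791.
(2,1): S=132.0662. Δ = (V_up−V_dn)/(S_up−S_dn) = (56.1382−26.3806)/(157.1588−81.8810) = 0.3953. V = [p*·56.1382 + (1−p*)·26.3806]/1.07 = 46.6107. B = V − Δ·S = -5.5956.
(2,2): S=253.4819. Δ = (V_up−V_dn)/(S_up−S_dn) = (193.3818−56.1382)/(301.6435−157.1588) = 0.9499. V = [p*·193.3818 + (1−p*)·56.1382]/1.07 = 153.7275. B = V − Δ·S = -87.0507.
(1,0): S=110.9800. Δ = (V_up−V_dn)/(S_up−S_dn) = (46.6107−32.3715)/(132.0662−68.8076) = 0.2251. V = [p*·46.6107 + (1−p*)·32.3715]/1.07 = 40.7598. B = V − Δ·S = 15.7788.
(1,1): S=213.0100. Δ = (V_up−V_dn)/(S_up−S_dn) = (153.7275−46.6107)/(253.4819−132.0662) = 0.8822. V = [p*·153.7275 + (1−p*)·46.6107]/1.07 = 122.5949. B = V − Δ·S = -65.3292.
(0,0): S=179.0000. Δ = (V_up−V_dn)/(S_up−S_dn) = (122.5949−40.7598)/(213.0100−110.9800) = 0.8021. V = [p*·122.5949 + (1−p*)·40.7598]/1.07 = 98.4734. B = V − Δ·S = -45.0970.
Check: Δ(0,0)·S0 + B(0,0) = 98.4734 = V0.

(0,0): Delta=0.8021 Bond=-45.0970
(1,0): Delta=0.2251 Bond=15.7788
(1,1): Delta=0.8822 Bond=-65.3292
(2,0): Delta=-1.0000 Bond=101.1791
(2,1): Delta=0.3953 Bond=-5.5956
(2,2): Delta=0.9499 Bond=-87.0507
(3,0): Delta=-1.0000 Bond=108.2617
(3,1): Delta=-1.0000 Bond=108.2617
(3,2): Delta=0.5892 Bond=-36.4537
(3,3): Delta=1.0000 Bond=-108.2617
V0=98.4734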